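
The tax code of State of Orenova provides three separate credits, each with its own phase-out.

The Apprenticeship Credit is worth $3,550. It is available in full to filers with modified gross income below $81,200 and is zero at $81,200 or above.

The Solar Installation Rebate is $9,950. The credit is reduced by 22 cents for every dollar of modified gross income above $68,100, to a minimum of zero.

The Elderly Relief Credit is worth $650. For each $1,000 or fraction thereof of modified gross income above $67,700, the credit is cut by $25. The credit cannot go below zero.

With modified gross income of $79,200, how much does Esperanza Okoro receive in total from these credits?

Apprenticeship Credit: $79,200 is below the $81,200 cutoff, so the full $3,550 applies.
Solar Installation Rebate: 22% of the $11,100 excess over $68,100 is $2,442; credit = $9,950 − $2,442 = $7,508.
Elderly Relief Credit: income exceeds $67,700 by $11,500, which is 12 full-or-partial $1,000 increments; reduction = 12 × $25 = $300, leaving $350.
Total: $3,550 + $7,508 + $350 = $11,408.

$11,408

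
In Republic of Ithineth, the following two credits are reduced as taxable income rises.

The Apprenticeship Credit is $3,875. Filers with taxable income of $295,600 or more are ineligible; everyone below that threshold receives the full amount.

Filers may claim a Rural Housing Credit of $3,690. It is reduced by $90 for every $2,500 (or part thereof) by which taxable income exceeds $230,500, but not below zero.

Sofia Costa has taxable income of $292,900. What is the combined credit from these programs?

Apprenticeship Credit: $292,900 is below the $295,600 cutoff, so the full $3,875 applies.
Rural Housing Credit: income exceeds $230,500 by $62,400, which is 25 full-or-partial $2,500 increments; reduction = 25 × $90 = $2,250, leaving $1,440.
Total: $3,875 + $1,440 = $5,315.

$5,315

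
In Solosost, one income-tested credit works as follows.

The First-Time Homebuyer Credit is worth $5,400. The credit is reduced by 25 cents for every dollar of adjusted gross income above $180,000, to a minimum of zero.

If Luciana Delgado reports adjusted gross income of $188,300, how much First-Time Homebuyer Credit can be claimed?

First-Time Homebuyer Credit: 25% of the $8,300 excess over $180,000 is $2,075; credit = $5,400 − $2,075 = $3,325.

$3,325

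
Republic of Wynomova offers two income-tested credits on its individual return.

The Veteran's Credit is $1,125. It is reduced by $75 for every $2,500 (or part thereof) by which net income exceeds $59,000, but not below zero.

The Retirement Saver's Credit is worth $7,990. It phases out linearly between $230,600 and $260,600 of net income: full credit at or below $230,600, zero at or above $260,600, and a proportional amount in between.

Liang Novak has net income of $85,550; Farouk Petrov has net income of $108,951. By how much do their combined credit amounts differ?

Liang ($85,550): Veteran's Credit: income exceeds $59,000 by $26,550, which is 11 full-or-partial $2,500 increments; reduction = 11 × $75 = $825, leaving $300. Retirement Saver's Credit: $85,550 is at or below the $230,600 threshold, so the full $7,990 applies. total $300 + $7,990 = $8,290
Farouk ($108,951): Veteran's Credit: income exceeds $59,000 by $49,951 → 20 increments × $75 = $1,500 ≥ base, so the credit is $0. Retirement Saver's Credit: $108,951 is at or below the $230,600 threshold, so the full $7,990 applies. total $0 + $7,990 = $7,990
Difference: |$8,290 − $7,990| = $300.

$300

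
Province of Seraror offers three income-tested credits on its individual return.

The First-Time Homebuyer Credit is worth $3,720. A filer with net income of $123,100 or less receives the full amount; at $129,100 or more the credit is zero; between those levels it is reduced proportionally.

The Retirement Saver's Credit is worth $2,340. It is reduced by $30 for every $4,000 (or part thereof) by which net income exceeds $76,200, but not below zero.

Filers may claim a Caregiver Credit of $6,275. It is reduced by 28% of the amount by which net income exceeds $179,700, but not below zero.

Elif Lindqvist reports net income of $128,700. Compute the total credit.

First-Time Homebuyer Credit: $128,700 is $5,600 into a $6,000 phase-out range, leaving 400/6,000 of the credit: $3,720 × 400/6,000 = $248.
Retirement Saver's Credit: income exceeds $76,200 by $52,500, which is 14 full-or-partial $4,000 increments; reduction = 14 × $30 = $420, leaving $1,920.
Caregiver Credit: $128,700 is at or below the $179,700 threshold, so the full $6,275 applies.
Total: $248 + $1,920 + $6,275 = $8,443.

$8,443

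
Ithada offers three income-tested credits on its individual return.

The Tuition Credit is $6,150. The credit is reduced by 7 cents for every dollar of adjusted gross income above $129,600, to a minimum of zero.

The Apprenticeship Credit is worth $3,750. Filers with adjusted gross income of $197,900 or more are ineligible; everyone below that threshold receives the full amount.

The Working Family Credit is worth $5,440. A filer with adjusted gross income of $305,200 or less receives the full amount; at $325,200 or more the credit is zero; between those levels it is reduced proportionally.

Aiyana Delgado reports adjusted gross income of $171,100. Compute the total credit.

Tuition Credit: 7% of the $41,500 excess over $129,600 is $2,905; credit = $6,150 − $2,905 = $3,245.
Apprenticeship Credit: $171,100 is below the $197,900 cutoff, so the full $3,750 applies.
Working Family Credit: $171,100 is at or below the $305,200 threshold, so the full $5,440 applies.
Total: $3,245 + $3,750 + $5,440 = $12,435.

$12,435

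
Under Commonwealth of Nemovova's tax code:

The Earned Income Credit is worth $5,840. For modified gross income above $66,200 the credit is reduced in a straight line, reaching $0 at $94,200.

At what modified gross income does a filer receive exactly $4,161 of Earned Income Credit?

$4,161 is 4,161/5,840 of the full $5,840, so 1,679/5,840 of the $28,000 range has been used: income = $66,200 + $28,000 × 1,679/5,840 = $74,250.

$74,250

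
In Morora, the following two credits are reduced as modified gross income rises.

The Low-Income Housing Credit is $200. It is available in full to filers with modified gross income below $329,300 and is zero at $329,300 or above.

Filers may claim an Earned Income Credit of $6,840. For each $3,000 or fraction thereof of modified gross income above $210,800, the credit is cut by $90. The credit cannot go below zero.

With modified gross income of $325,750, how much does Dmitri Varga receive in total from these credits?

$3,530

Low-Income Housing Credit: $325,750 is below the $329,300 cutoff, so the full $200 applies.
Earned Income Credit: income exceeds $210,800 by $114,950, which is 39 full-or-partial $3,000 increments; reduction = 39 × $90 = $3,510, leaving $3,330.
Total: $200 + $3,330 = $3,530.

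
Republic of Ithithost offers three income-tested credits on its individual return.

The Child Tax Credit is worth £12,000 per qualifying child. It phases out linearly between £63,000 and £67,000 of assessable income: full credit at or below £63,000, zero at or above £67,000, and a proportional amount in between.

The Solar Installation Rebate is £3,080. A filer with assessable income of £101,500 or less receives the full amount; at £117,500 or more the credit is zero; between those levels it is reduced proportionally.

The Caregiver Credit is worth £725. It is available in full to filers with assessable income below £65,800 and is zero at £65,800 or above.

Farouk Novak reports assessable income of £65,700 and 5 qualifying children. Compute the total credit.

£23,305

Child Tax Credit: base = 5 × £12,000 = £60,000. £65,700 is £2,700 into a £4,000 phase-out range, leaving 1,300/4,000 of the credit: £60,000 × 1,300/4,000 = £19,500.
Solar Installation Rebate: £65,700 is at or below the £101,500 threshold, so the full £3,080 applies.
Caregiver Credit: £65,700 is below the £65,800 cutoff, so the full £725 applies.
Total: £19,500 + £3,080 + £725 = £23,305.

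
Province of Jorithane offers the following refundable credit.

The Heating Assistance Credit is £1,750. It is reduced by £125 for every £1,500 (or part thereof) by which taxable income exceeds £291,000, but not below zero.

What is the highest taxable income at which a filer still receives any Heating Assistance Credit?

After 13 increments the reduction is 13 × £125 = £1,625, leaving £125; one more increment wipes it out. Increment 13 ends at excess 13 × £1,500 = £19,500, so the highest qualifying income is £291,000 + £19,500 = £310,500.

£310,500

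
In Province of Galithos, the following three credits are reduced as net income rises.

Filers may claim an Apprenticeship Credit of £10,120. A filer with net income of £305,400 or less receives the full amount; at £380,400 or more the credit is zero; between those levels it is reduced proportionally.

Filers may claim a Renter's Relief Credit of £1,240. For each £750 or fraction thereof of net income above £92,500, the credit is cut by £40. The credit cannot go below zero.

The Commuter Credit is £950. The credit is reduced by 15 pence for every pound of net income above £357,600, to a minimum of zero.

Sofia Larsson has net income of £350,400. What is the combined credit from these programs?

Apprenticeship Credit: £350,400 is £45,000 into a £75,000 phase-out range, leaving 30,000/75,000 of the credit: £10,120 × 30,000/75,000 = £4,048.
Renter's Relief Credit: income exceeds £92,500 by £257,900 → 344 increments × £40 = £13,760 ≥ base, so the credit is £0.
Commuter Credit: £350,400 is at or below the £357,600 threshold, so the full £950 applies.
Total: £4,048 + £0 + £950 = £4,998.

£4,998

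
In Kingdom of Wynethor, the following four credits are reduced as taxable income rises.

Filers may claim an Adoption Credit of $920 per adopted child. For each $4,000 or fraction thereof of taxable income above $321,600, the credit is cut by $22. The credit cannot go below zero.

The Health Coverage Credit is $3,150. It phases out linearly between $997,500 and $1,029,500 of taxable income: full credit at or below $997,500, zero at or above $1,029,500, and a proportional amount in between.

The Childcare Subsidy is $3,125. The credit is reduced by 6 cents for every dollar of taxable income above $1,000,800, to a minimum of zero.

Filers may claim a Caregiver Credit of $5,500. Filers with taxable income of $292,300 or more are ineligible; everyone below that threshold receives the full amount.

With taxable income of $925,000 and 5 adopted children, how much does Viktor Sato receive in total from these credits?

$7,553

Adoption Credit: base = 5 × $920 = $4,600. income exceeds $321,600 by $603,400, which is 151 full-or-partial $4,000 increments; reduction = 151 × $22 = $3,322, leaving $1,278.
Health Coverage Credit: $925,000 is at or below the $997,500 threshold, so the full $3,150 applies.
Childcare Subsidy: $925,000 is at or below the $1,000,800 threshold, so the full $3,125 applies.
Caregiver Credit: $925,000 meets or exceeds the $292,300 cutoff, so the credit is $0.
Total: $1,278 + $3,150 + $3,125 + $0 = $7,553.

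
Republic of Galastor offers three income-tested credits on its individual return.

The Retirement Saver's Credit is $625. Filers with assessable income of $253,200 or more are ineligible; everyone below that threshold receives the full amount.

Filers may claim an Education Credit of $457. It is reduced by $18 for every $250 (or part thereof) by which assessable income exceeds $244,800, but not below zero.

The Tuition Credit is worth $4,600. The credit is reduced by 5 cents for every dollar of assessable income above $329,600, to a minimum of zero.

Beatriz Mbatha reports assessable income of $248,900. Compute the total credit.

$5,376

Retirement Saver's Credit: $248,900 is below the $253,200 cutoff, so the full $625 applies.
Education Credit: income exceeds $244,800 by $4,100, which is 17 full-or-partial $250 increments; reduction = 17 × $18 = $306, leaving $151.
Tuition Credit: $248,900 is at or below the $329,600 threshold, so the full $4,600 applies.
Total: $625 + $151 + $4,600 = $5,376.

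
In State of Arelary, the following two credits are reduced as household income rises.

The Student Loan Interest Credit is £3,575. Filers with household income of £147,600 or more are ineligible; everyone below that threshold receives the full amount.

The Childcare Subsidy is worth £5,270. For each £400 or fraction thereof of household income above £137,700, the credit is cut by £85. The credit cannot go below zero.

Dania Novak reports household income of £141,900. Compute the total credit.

£7,910

Student Loan Interest Credit: £141,900 is below the £147,600 cutoff, so the full £3,575 applies.
Childcare Subsidy: income exceeds £137,700 by £4,200, which is 11 full-or-partial £400 increments; reduction = 11 × £85 = £935, leaving £4,335.
Total: £3,575 + £4,335 = £7,910.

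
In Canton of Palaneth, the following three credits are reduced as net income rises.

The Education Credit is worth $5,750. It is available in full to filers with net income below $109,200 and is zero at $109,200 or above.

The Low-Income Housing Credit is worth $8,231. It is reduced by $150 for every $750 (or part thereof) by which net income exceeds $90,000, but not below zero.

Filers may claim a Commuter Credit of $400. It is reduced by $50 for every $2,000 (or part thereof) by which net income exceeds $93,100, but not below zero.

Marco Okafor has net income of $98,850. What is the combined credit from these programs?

$12,431

Education Credit: $98,850 is below the $109,200 cutoff, so the full $5,750 applies.
Low-Income Housing Credit: income exceeds $90,000 by $8,850, which is 12 full-or-partial $750 increments; reduction = 12 × $150 = $1,800, leaving $6,431.
Commuter Credit: income exceeds $93,100 by $5,750, which is 3 full-or-partial $2,000 increments; reduction = 3 × $50 = $150, leaving $250.
Total: $5,750 + $6,431 + $250 = $12,431.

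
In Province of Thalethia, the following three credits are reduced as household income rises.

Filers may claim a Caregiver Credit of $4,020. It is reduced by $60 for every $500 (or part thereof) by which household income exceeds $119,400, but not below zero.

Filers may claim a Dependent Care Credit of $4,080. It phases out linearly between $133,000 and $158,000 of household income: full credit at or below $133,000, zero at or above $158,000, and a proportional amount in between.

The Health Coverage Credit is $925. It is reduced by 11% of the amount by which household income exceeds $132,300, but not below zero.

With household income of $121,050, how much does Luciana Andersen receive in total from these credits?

$8,785

Caregiver Credit: income exceeds $119,400 by $1,650, which is 4 full-or-partial $500 increments; reduction = 4 × $60 = $240, leaving $3,780.
Dependent Care Credit: $121,050 is at or below the $133,000 threshold, so the full $4,080 applies.
Health Coverage Credit: $121,050 is at or below the $132,300 threshold, so the full $925 applies.
Total: $3,780 + $4,080 + $925 = $8,785.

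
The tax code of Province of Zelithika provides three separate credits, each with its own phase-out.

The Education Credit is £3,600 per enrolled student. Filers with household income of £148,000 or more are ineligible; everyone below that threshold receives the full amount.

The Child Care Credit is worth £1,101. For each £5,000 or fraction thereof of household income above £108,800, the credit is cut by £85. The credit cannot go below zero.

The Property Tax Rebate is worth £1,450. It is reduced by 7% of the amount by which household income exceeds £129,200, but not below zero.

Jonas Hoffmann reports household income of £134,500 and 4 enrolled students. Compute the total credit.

£16,070

Education Credit: base = 4 × £3,600 = £14,400. £134,500 is below the £148,000 cutoff, so the full £14,400 applies.
Child Care Credit: income exceeds £108,800 by £25,700, which is 6 full-or-partial £5,000 increments; reduction = 6 × £85 = £510, leaving £591.
Property Tax Rebate: 7% of the £5,300 excess over £129,200 is £371; credit = £1,450 − £371 = £1,079.
Total: £14,400 + £591 + £1,079 = £16,070.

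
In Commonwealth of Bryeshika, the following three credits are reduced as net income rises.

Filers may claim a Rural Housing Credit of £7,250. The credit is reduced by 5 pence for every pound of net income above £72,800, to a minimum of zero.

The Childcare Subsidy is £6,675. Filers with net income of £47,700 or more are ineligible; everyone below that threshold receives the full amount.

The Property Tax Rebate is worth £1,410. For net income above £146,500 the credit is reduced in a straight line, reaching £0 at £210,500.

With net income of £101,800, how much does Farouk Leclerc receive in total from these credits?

Rural Housing Credit: 5% of the £29,000 excess over £72,800 is £1,450; credit = £7,250 − £1,450 = £5,800.
Childcare Subsidy: £101,800 meets or exceeds the £47,700 cutoff, so the credit is £0.
Property Tax Rebate: £101,800 is at or below the £146,500 threshold, so the full £1,410 applies.
Total: £5,800 + £0 + £1,410 = £7,210.

£7,210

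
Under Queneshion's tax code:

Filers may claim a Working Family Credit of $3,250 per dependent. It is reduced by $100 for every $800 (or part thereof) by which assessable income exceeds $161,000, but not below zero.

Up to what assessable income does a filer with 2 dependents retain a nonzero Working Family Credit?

Full credit = 2 × $3,250 = $6,500.
After 64 increments the reduction is 64 × $100 = $6,400, leaving $100; one more increment wipes it out. Increment 64 ends at excess 64 × $800 = $51,200, so the highest qualifying income is $161,000 + $51,200 = $212,200.

$212,200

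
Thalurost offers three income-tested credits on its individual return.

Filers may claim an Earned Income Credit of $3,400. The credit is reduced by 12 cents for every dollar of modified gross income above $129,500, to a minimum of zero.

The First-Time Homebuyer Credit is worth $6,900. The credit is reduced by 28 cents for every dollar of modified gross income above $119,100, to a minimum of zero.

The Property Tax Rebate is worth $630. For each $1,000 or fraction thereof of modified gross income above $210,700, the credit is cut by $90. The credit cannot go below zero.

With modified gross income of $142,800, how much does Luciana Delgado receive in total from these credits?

Earned Income Credit: 12% of the $13,300 excess over $129,500 is $1,596; credit = $3,400 − $1,596 = $1,804.
First-Time Homebuyer Credit: 28% of the $23,700 excess over $119,100 is $6,636; credit = $6,900 − $6,636 = $264.
Property Tax Rebate: $142,800 is at or below the $210,700 threshold, so the full $630 applies.
Total: $1,804 + $264 + $630 = $2,698.

$2,698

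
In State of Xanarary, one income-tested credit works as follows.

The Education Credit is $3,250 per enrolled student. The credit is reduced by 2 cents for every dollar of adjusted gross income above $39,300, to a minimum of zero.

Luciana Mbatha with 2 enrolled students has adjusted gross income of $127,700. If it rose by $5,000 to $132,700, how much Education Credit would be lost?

At $127,700 — base = 2 × $3,250 = $6,500. 2% of the $88,400 excess over $39,300 is $1,768; credit = $6,500 − $1,768 = $4,732.
At $132,700 — base = 2 × $3,250 = $6,500. 2% of the $93,400 excess over $39,300 is $1,868; credit = $6,500 − $1,868 = $4,632.
Lost: $4,732 − $4,632 = $100.

$100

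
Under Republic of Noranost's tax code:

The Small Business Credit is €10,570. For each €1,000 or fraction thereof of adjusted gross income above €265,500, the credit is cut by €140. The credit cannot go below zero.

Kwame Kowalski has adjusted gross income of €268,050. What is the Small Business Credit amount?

Small Business Credit: income exceeds €265,500 by €2,550, which is 3 full-or-partial €1,000 increments; reduction = 3 × €140 = €420, leaving €10,150.

€10,150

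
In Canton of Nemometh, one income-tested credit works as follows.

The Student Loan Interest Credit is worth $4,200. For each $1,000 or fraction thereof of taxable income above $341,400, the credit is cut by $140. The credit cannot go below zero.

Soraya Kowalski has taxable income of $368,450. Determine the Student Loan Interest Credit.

$280

Student Loan Interest Credit: income exceeds $341,400 by $27,050, which is 28 full-or-partial $1,000 increments; reduction = 28 × $140 = $3,920, leaving $280.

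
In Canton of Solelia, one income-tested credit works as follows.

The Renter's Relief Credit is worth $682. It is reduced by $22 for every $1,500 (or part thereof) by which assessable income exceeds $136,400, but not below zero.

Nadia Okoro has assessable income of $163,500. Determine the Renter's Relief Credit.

$264

Renter's Relief Credit: income exceeds $136,400 by $27,100, which is 19 full-or-partial $1,500 increments; reduction = 19 × $22 = $418, leaving $264.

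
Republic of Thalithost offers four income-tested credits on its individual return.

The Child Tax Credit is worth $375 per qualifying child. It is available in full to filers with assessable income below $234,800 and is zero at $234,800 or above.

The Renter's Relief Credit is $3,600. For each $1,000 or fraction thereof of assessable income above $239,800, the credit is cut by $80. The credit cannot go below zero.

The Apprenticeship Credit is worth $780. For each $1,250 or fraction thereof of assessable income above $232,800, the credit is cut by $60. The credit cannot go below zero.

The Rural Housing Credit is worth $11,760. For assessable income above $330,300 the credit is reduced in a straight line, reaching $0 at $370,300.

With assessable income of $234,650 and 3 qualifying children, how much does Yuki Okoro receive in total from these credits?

Child Tax Credit: base = 3 × $375 = $1,125. $234,650 is below the $234,800 cutoff, so the full $1,125 applies.
Renter's Relief Credit: $234,650 is at or below the $239,800 threshold, so the full $3,600 applies.
Apprenticeship Credit: income exceeds $232,800 by $1,850, which is 2 full-or-partial $1,250 increments; reduction = 2 × $60 = $120, leaving $660.
Rural Housing Credit: $234,650 is at or below the $330,300 threshold, so the full $11,760 applies.
Total: $1,125 + $3,600 + $660 + $11,760 = $17,145.

$17,145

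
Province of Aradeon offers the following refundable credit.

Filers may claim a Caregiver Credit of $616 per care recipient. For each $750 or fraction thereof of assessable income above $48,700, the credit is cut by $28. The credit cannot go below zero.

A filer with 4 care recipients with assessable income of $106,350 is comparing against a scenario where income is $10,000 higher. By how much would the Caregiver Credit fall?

At $106,350 — base = 4 × $616 = $2,464. income exceeds $48,700 by $57,650, which is 77 full-or-partial $750 increments; reduction = 77 × $28 = $2,156, leaving $308.
At $116,350 — base = 4 × $616 = $2,464. income exceeds $48,700 by $67,650 → 91 increments × $28 = $2,548 ≥ base, so the credit is $0.
Lost: $308 − $0 = $308.

$308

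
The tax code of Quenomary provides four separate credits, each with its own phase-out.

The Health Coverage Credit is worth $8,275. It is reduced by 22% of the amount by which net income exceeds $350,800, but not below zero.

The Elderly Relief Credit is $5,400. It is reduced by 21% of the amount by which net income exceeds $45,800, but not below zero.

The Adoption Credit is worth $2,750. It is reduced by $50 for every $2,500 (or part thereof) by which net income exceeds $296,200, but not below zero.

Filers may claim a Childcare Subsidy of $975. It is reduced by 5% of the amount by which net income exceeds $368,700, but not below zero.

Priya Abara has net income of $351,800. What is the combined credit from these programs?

Health Coverage Credit: 22% of the $1,000 excess over $350,800 is $220; credit = $8,275 − $220 = $8,055.
Elderly Relief Credit: 21% of the $306,000 excess over $45,800 is $64,260 ≥ base, so the credit is $0.
Adoption Credit: income exceeds $296,200 by $55,600, which is 23 full-or-partial $2,500 increments; reduction = 23 × $50 = $1,150, leaving $1,600.
Childcare Subsidy: $351,800 is at or below the $368,700 threshold, so the full $975 applies.
Total: $8,055 + $0 + $1,600 + $975 = $10,630.

$10,630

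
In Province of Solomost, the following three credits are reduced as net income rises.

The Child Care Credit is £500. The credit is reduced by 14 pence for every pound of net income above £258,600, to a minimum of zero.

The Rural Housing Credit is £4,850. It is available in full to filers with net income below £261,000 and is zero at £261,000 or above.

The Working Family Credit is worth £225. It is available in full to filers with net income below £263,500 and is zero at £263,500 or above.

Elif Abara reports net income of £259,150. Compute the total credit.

£5,498

Child Care Credit: 14% of the £550 excess over £258,600 is £77; credit = £500 − £77 = £423.
Rural Housing Credit: £259,150 is below the £261,000 cutoff, so the full £4,850 applies.
Working Family Credit: £259,150 is below the £263,500 cutoff, so the full £225 applies.
Total: £423 + £4,850 + £225 = £5,498.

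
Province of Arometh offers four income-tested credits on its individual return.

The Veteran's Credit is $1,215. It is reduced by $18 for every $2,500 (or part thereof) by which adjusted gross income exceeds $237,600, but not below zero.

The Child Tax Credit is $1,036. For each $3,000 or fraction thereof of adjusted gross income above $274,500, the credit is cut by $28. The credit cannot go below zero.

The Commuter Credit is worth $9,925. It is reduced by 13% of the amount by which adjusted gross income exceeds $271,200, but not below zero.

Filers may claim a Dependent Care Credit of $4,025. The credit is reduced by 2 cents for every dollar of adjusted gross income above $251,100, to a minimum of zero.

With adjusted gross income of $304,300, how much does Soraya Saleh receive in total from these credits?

Veteran's Credit: income exceeds $237,600 by $66,700, which is 27 full-or-partial $2,500 increments; reduction = 27 × $18 = $486, leaving $729.
Child Tax Credit: income exceeds $274,500 by $29,800, which is 10 full-or-partial $3,000 increments; reduction = 10 × $28 = $280, leaving $756.
Commuter Credit: 13% of the $33,100 excess over $271,200 is $4,303; credit = $9,925 − $4,303 = $5,622.
Dependent Care Credit: 2% of the $53,200 excess over $251,100 is $1,064; credit = $4,025 − $1,064 = $2,961.
Total: $729 + $756 + $5,622 + $2,961 = $10,068.

$10,068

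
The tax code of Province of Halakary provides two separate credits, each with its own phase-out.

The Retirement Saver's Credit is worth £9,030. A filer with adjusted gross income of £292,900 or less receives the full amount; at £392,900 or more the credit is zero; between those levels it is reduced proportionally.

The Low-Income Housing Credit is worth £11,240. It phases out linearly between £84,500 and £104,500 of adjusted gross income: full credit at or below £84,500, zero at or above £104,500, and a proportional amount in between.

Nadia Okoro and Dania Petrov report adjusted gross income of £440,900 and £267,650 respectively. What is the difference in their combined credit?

Nadia (£440,900): Retirement Saver's Credit: £440,900 is at or above £392,900, so the credit is £0. Low-Income Housing Credit: £440,900 is at or above £104,500, so the credit is £0. total £0 + £0 = £0
Dania (£267,650): Retirement Saver's Credit: £267,650 is at or below the £292,900 threshold, so the full £9,030 applies. Low-Income Housing Credit: £267,650 is at or above £104,500, so the credit is £0. total £9,030 + £0 = £9,030
Difference: |£0 − £9,030| = £9,030.

£9,030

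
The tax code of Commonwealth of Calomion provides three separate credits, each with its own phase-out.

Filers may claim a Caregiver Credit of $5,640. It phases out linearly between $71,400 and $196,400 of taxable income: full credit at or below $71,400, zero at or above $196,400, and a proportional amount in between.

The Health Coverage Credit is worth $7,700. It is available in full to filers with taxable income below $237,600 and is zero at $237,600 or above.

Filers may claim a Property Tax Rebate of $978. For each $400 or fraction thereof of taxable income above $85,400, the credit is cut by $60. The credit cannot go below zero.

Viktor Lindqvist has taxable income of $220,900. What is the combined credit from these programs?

Caregiver Credit: $220,900 is at or above $196,400, so the credit is $0.
Health Coverage Credit: $220,900 is below the $237,600 cutoff, so the full $7,700 applies.
Property Tax Rebate: income exceeds $85,400 by $135,500 → 339 increments × $60 = $20,340 ≥ base, so the credit is $0.
Total: $0 + $7,700 + $0 = $7,700.

$7,700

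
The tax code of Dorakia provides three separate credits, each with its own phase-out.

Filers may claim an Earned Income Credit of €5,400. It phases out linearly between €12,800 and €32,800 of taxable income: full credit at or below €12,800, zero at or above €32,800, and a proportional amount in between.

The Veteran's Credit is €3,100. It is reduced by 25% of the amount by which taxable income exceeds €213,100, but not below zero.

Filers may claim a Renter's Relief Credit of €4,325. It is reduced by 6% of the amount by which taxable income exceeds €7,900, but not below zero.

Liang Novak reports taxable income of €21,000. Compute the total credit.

Earned Income Credit: €21,000 is €8,200 into a €20,000 phase-out range, leaving 11,800/20,000 of the credit: €5,400 × 11,800/20,000 = €3,186.
Veteran's Credit: €21,000 is at or below the €213,100 threshold, so the full €3,100 applies.
Renter's Relief Credit: 6% of the €13,100 excess over €7,900 is €786; credit = €4,325 − €786 = €3,539.
Total: €3,186 + €3,100 + €3,539 = €9,825.

€9,825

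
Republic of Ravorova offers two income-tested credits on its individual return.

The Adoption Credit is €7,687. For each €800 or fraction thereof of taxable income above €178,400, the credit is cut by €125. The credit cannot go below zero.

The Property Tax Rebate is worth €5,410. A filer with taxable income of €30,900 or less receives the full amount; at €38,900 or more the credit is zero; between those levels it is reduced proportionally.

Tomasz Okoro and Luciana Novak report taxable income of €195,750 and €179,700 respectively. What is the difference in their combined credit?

€2,500

Tomasz (€195,750): Adoption Credit: income exceeds €178,400 by €17,350, which is 22 full-or-partial €800 increments; reduction = 22 × €125 = €2,750, leaving €4,937. Property Tax Rebate: €195,750 is at or above €38,900, so the credit is €0. total €4,937 + €0 = €4,937
Luciana (€179,700): Adoption Credit: income exceeds €178,400 by €1,300, which is 2 full-or-partial €800 increments; reduction = 2 × €125 = €250, leaving €7,437. Property Tax Rebate: €179,700 is at or above €38,900, so the credit is €0. total €7,437 + €0 = €7,437
Difference: |€4,937 − €7,437| = €2,500.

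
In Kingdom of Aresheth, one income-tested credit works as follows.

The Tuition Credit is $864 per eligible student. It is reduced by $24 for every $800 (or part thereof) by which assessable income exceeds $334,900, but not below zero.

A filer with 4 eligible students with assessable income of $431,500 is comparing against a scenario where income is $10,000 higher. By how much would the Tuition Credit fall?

At $431,500 — base = 4 × $864 = $3,456. income exceeds $334,900 by $96,600, which is 121 full-or-partial $800 increments; reduction = 121 × $24 = $2,904, leaving $552.
At $441,500 — base = 4 × $864 = $3,456. income exceeds $334,900 by $106,600, which is 134 full-or-partial $800 increments; reduction = 134 × $24 = $3,216, leaving $240.
Lost: $552 − $240 = $312.

$312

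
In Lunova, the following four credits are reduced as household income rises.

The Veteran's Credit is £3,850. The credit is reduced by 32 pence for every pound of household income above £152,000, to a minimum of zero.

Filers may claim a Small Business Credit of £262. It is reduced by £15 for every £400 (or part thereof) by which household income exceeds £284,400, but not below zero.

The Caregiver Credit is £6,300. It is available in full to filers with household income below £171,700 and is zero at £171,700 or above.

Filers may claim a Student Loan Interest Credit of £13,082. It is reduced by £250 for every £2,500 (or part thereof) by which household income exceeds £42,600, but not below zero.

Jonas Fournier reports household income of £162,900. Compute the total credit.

£7,756

Veteran's Credit: 32% of the £10,900 excess over £152,000 is £3,488; credit = £3,850 − £3,488 = £362.
Small Business Credit: £162,900 is at or below the £284,400 threshold, so the full £262 applies.
Caregiver Credit: £162,900 is below the £171,700 cutoff, so the full £6,300 applies.
Student Loan Interest Credit: income exceeds £42,600 by £120,300, which is 49 full-or-partial £2,500 increments; reduction = 49 × £250 = £12,250, leaving £832.
Total: £362 + £262 + £6,300 + £832 = £7,756.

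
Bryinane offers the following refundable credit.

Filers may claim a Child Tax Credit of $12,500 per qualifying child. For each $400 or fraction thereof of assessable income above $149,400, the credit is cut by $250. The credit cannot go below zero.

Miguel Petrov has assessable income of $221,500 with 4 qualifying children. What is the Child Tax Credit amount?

Child Tax Credit: base = 4 × $12,500 = $50,000. income exceeds $149,400 by $72,100, which is 181 full-or-partial $400 increments; reduction = 181 × $250 = $45,250, leaving $4,750.

$4,750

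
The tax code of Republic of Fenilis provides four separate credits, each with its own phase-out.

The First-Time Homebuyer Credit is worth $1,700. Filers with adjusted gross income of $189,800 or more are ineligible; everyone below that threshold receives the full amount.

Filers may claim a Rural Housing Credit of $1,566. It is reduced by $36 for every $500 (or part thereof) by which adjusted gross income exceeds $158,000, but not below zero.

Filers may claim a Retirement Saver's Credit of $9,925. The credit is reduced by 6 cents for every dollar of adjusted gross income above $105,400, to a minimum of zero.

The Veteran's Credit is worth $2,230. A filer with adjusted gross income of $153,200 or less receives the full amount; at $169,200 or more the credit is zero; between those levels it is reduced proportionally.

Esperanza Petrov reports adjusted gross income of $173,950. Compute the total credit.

First-Time Homebuyer Credit: $173,950 is below the $189,800 cutoff, so the full $1,700 applies.
Rural Housing Credit: income exceeds $158,000 by $15,950, which is 32 full-or-partial $500 increments; reduction = 32 × $36 = $1,152, leaving $414.
Retirement Saver's Credit: 6% of the $68,550 excess over $105,400 is $4,113; credit = $9,925 − $4,113 = $5,812.
Veteran's Credit: $173,950 is at or above $169,200, so the credit is $0.
Total: $1,700 + $414 + $5,812 + $0 = $7,926.

$7,926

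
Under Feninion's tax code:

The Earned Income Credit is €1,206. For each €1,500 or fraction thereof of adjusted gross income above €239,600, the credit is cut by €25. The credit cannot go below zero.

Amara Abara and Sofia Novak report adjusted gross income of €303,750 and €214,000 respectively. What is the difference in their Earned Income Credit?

€1,075

Amara (€303,750): Earned Income Credit: income exceeds €239,600 by €64,150, which is 43 full-or-partial €1,500 increments; reduction = 43 × €25 = €1,075, leaving €131.
Sofia (€214,000): Earned Income Credit: €214,000 is at or below the €239,600 threshold, so the full €1,206 applies.
Difference: |€131 − €1,206| = €1,075.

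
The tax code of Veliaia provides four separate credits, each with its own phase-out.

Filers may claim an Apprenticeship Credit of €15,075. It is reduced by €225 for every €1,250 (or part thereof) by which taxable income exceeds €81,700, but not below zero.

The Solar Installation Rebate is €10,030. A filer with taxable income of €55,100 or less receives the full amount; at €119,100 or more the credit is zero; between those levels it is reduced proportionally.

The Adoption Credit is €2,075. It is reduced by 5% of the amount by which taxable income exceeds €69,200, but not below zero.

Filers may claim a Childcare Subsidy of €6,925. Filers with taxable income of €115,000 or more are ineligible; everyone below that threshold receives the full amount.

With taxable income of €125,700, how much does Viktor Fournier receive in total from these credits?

Apprenticeship Credit: income exceeds €81,700 by €44,000, which is 36 full-or-partial €1,250 increments; reduction = 36 × €225 = €8,100, leaving €6,975.
Solar Installation Rebate: €125,700 is at or above €119,100, so the credit is €0.
Adoption Credit: 5% of the €56,500 excess over €69,200 is €2,825 ≥ base, so the credit is €0.
Childcare Subsidy: €125,700 meets or exceeds the €115,000 cutoff, so the credit is €0.
Total: €6,975 + €0 + €0 + €0 = €6,975.

€6,975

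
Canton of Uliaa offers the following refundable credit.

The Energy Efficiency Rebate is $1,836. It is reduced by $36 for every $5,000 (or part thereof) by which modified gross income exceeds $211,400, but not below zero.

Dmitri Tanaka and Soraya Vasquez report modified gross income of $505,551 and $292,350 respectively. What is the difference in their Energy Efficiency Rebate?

Dmitri ($505,551): Energy Efficiency Rebate: income exceeds $211,400 by $294,151 → 59 increments × $36 = $2,124 ≥ base, so the credit is $0.
Soraya ($292,350): Energy Efficiency Rebate: income exceeds $211,400 by $80,950, which is 17 full-or-partial $5,000 increments; reduction = 17 × $36 = $612, leaving $1,224.
Difference: |$0 − $1,224| = $1,224.

$1,224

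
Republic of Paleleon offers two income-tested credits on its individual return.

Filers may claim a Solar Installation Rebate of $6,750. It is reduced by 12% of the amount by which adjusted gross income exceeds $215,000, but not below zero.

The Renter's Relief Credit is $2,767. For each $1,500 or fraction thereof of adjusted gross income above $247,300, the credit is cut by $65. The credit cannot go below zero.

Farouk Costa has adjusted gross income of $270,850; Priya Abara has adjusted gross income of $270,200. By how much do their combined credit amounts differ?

Farouk ($270,850): Solar Installation Rebate: 12% of the $55,850 excess over $215,000 is $6,702; credit = $6,750 − $6,702 = $48. Renter's Relief Credit: income exceeds $247,300 by $23,550, which is 16 full-or-partial $1,500 increments; reduction = 16 × $65 = $1,040, leaving $1,727. total $48 + $1,727 = $1,775
Priya ($270,200): Solar Installation Rebate: 12% of the $55,200 excess over $215,000 is $6,624; credit = $6,750 − $6,624 = $126. Renter's Relief Credit: income exceeds $247,300 by $22,900, which is 16 full-or-partial $1,500 increments; reduction = 16 × $65 = $1,040, leaving $1,727. total $126 + $1,727 = $1,853
Difference: |$1,775 − $1,853| = $78.

$78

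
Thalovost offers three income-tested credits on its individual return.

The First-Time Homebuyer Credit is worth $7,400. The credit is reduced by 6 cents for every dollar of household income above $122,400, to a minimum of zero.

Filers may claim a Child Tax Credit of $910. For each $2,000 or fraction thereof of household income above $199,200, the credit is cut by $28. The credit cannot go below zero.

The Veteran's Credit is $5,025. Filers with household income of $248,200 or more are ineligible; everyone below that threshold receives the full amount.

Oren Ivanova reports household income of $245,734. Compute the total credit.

$5,263

First-Time Homebuyer Credit: 6% of the $123,334 excess over $122,400 is $7,400.04 ≥ base, so the credit is $0.
Child Tax Credit: income exceeds $199,200 by $46,534, which is 24 full-or-partial $2,000 increments; reduction = 24 × $28 = $672, leaving $238.
Veteran's Credit: $245,734 is below the $248,200 cutoff, so the full $5,025 applies.
Total: $0 + $238 + $5,025 = $5,263.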